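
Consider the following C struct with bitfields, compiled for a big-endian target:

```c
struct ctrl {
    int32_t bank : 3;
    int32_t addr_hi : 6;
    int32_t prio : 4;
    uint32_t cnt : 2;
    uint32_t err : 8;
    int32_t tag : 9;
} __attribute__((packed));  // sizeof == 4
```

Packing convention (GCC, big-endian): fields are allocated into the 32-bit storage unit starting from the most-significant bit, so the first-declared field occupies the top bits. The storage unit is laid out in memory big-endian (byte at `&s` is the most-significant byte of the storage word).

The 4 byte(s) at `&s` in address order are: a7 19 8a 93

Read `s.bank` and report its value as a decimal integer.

[0]=0xa7 [1]=0x19 [2]=0x8a [3]=0x93 (big-endian) → word 0xa7198a93
bank:3 @ bit 29 → (0xa7198a93>>29)&0x7 = 0x5  ←
addr_hi:6 @ bit 23 → (0xa7198a93>>23)&0x3f = 0xe
prio:4 @ bit 19 → (0xa7198a93>>19)&0xf = 0x3
cnt:2 @ bit 17 → (0xa7198a93>>17)&0x3 = 0x0
err:8 @ bit 9 → (0xa7198a93>>9)&0xff = 0xc5
tag:9 @ bit 0 → (0xa7198a93>>0)&0x1ff = 0x93
bank signed 3b, MSB=1: 5 - 8 = -3

-3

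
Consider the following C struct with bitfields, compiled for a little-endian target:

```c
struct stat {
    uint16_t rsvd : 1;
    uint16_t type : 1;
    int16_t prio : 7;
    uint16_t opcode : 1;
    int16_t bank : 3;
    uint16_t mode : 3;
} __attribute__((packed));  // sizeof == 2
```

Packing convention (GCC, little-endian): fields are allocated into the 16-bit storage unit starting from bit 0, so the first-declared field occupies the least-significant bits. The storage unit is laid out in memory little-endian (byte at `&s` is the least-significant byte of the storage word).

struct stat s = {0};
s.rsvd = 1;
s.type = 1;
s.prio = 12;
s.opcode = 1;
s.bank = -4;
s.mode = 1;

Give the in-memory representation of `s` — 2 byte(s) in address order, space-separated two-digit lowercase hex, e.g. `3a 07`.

rsvd:1 = 1 → 0x1 << 0 → word 0x0001
type:1 = 1 → 0x1 << 1 → word 0x0003
prio:7 = 12 → 0xc << 2 → word 0x0033
opcode:1 = 1 → 0x1 << 9 → word 0x0233
bank:3 = -4 → 0x4 << 10 → word 0x1233
mode:3 = 1 → 0x1 << 13 → word 0x3233
word = 0x3233 → little-endian bytes:
  [0]=0x33  [1]=0x32

33 32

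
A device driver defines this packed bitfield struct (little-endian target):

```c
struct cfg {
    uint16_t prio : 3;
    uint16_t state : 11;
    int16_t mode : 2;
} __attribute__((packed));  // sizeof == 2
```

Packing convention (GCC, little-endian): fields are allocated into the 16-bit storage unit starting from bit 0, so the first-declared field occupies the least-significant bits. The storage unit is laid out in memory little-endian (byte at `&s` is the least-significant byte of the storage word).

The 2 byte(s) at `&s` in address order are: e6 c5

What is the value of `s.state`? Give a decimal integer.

[0]=0xe6 [1]=0xc5 (little-endian) → word 0xc5e6
prio:3 @ bit 0 → (0xc5e6>>0)&0x7 = 0x6
state:11 @ bit 3 → (0xc5e6>>3)&0x7ff = 0xbc  ←
mode:2 @ bit 14 → (0xc5e6>>14)&0x3 = 0x3

188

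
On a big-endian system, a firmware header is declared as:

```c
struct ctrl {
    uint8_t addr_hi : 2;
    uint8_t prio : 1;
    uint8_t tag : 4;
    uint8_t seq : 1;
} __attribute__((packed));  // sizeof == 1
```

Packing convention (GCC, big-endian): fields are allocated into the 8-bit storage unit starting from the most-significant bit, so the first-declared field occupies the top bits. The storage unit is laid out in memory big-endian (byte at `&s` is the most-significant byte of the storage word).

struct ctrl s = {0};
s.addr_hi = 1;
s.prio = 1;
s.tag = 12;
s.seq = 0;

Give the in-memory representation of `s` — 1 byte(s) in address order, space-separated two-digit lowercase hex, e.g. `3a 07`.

78

[6+:2] addr_hi=1 & 0x3 = 0x1; word=0x40
[5+:1] prio=1 & 0x1 = 0x1; word=0x60
[1+:4] tag=12 & 0xf = 0xc; word=0x78
[0+:1] seq=0 & 0x1 = 0x0; word=0x78
word = 0x78 → big-endian bytes:
  [0]=0x78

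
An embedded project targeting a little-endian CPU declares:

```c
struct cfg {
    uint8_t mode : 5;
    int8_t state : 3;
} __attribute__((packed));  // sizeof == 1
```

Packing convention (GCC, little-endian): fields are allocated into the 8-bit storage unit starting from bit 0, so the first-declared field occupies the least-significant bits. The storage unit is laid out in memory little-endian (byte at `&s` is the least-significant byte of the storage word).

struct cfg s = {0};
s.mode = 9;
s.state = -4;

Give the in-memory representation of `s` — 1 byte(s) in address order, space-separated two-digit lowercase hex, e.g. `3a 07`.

89

mode:5 = 9 → 0x9 << 0 → word 0x09
state:3 = -4 → 0x4 << 5 → word 0x89
word = 0x89 → little-endian bytes:
  [0]=0x89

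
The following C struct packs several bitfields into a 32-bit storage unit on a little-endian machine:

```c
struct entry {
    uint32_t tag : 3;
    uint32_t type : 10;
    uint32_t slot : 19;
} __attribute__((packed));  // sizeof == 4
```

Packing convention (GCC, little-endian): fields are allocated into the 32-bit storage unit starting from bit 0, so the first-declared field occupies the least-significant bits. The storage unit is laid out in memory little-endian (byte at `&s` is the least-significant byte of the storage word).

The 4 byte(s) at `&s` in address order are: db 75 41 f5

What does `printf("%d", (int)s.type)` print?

[0]=0xdb [1]=0x75 [2]=0x41 [3]=0xf5 (little-endian) → word 0xf54175db
tag:3 @ bit 0 → (0xf54175db>>0)&0x7 = 0x3
type:10 @ bit 3 → (0xf54175db>>3)&0x3ff = 0x2bb  ←
slot:19 @ bit 13 → (0xf54175db>>13)&0x7ffff = 0x7aa0b

699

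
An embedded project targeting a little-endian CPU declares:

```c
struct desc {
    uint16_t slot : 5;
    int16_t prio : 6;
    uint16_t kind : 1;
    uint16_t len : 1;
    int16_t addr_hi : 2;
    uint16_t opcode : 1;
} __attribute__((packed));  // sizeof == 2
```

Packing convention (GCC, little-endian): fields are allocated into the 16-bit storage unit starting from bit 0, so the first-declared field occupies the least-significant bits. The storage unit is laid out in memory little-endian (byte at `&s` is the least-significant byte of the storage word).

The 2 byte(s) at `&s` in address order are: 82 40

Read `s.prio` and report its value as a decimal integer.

4

[0]=0x82 [1]=0x40 (little-endian) → word 0x4082
slot:5 @ bit 0 → (0x4082>>0)&0x1f = 0x2
prio:6 @ bit 5 → (0x4082>>5)&0x3f = 0x4  ←
kind:1 @ bit 11 → (0x4082>>11)&0x1 = 0x0
len:1 @ bit 12 → (0x4082>>12)&0x1 = 0x0
addr_hi:2 @ bit 13 → (0x4082>>13)&0x3 = 0x2
opcode:1 @ bit 15 → (0x4082>>15)&0x1 = 0x0
prio signed 6b, MSB=0: value = 4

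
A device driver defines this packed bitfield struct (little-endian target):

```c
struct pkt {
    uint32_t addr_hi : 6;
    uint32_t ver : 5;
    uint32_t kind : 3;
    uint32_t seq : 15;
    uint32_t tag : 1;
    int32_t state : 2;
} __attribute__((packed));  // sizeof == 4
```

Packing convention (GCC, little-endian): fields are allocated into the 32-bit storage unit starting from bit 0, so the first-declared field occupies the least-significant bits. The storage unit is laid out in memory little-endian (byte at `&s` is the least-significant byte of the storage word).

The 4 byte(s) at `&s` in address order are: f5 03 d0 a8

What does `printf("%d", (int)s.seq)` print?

9024

[0]=0xf5 [1]=0x03 [2]=0xd0 [3]=0xa8 (little-endian) → word 0xa8d003f5
addr_hi [0+:6] = (word>>0) & 0x3f = 53
ver [6+:5] = (word>>6) & 0x1f = 15
kind [11+:3] = (word>>11) & 0x7 = 0
seq [14+:15] = (word>>14) & 0x7fff = 9024  ←
tag [29+:1] = (word>>29) & 0x1 = 1
state [30+:2] = (word>>30) & 0x3 = 2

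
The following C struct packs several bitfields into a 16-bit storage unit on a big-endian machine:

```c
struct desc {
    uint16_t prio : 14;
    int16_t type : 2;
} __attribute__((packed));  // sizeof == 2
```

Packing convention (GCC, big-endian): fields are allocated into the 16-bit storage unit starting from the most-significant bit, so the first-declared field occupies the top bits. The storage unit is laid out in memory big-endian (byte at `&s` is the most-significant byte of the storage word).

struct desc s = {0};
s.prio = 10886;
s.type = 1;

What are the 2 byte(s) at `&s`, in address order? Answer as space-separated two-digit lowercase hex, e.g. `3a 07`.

prio (14b) val=10886 bits=0x2a86 at bit 2: 0xaa18
type (2b) val=1 bits=0x1 at bit 0: 0xaa19
word = 0xaa19 → big-endian bytes:
  [0]=0xaa  [1]=0x19

aa 19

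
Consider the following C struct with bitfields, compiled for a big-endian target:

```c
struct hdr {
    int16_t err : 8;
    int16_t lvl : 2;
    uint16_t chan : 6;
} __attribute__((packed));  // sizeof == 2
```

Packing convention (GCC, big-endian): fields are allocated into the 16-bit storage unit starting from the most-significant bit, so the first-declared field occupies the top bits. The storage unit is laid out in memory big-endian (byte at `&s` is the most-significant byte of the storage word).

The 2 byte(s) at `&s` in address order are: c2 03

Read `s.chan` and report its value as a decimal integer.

3

[0]=0xc2 [1]=0x03 (big-endian) → word 0xc203
err:8 @ bit 8 → (0xc203>>8)&0xff = 0xc2
lvl:2 @ bit 6 → (0xc203>>6)&0x3 = 0x0
chan:6 @ bit 0 → (0xc203>>0)&0x3f = 0x3  ←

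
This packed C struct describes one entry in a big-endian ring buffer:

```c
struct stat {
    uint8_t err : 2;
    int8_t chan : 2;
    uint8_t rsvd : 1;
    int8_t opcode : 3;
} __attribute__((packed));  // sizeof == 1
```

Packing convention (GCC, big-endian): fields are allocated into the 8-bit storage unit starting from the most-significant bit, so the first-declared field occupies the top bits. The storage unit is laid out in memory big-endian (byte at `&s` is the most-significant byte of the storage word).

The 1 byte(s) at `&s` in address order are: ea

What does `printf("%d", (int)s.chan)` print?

-2

[0]=0xea (big-endian) → word 0xea
err:2 @ bit 6 → (0xea>>6)&0x3 = 0x3
chan:2 @ bit 4 → (0xea>>4)&0x3 = 0x2  ←
rsvd:1 @ bit 3 → (0xea>>3)&0x1 = 0x1
opcode:3 @ bit 0 → (0xea>>0)&0x7 = 0x2
chan signed 2b, MSB=1: 2 - 4 = -2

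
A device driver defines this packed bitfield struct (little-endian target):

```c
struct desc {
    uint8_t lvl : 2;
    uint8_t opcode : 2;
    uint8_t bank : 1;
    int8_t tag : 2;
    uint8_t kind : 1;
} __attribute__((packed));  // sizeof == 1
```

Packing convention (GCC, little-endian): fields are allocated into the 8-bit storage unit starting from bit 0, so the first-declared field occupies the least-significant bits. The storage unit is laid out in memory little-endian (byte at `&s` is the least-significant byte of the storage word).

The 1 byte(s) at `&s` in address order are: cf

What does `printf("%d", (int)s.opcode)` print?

[0]=0xcf (little-endian) → word 0xcf
lvl:2 @ bit 0 → (0xcf>>0)&0x3 = 0x3
opcode:2 @ bit 2 → (0xcf>>2)&0x3 = 0x3  ←
bank:1 @ bit 4 → (0xcf>>4)&0x1 = 0x0
tag:2 @ bit 5 → (0xcf>>5)&0x3 = 0x2
kind:1 @ bit 7 → (0xcf>>7)&0x1 = 0x1

3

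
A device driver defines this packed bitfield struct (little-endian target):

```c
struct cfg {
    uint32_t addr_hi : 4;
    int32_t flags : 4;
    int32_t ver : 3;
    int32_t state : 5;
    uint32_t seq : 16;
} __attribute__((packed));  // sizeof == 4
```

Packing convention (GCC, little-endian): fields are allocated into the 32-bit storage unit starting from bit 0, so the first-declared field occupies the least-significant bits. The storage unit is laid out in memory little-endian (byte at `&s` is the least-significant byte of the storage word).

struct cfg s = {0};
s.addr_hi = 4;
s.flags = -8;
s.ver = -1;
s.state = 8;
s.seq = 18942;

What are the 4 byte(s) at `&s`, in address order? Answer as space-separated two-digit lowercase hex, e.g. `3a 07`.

addr_hi (4b) val=4 bits=0x4 at bit 0: 0x00000004
flags (4b) val=-8 bits=0x8 at bit 4: 0x00000084
ver (3b) val=-1 bits=0x7 at bit 8: 0x00000784
state (5b) val=8 bits=0x8 at bit 11: 0x00004784
seq (16b) val=18942 bits=0x49fe at bit 16: 0x49fe4784
word = 0x49fe4784 → little-endian bytes:
  [0]=0x84  [1]=0x47  [2]=0xfe  [3]=0x49

84 47 fe 49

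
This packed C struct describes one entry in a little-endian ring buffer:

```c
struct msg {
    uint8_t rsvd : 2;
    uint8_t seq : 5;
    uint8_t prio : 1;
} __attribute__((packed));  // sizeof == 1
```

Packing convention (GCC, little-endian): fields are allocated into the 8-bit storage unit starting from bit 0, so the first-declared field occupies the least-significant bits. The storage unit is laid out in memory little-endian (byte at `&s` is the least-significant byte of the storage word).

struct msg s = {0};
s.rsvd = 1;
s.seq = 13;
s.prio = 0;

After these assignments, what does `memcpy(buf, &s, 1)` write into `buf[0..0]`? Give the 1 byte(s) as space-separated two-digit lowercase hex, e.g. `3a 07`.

rsvd (2b) val=1 bits=0x1 at bit 0: 0x01
seq (5b) val=13 bits=0xd at bit 2: 0x35
prio (1b) val=0 bits=0x0 at bit 7: 0x35
word = 0x35 → little-endian bytes:
  [0]=0x35

35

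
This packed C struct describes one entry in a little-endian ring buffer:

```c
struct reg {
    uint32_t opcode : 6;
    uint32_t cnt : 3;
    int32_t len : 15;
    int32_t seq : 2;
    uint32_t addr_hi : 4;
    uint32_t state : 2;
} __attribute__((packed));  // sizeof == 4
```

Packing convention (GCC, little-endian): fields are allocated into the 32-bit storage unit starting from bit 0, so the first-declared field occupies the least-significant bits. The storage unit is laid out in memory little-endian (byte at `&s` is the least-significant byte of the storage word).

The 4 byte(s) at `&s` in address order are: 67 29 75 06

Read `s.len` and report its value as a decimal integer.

14996

[0]=0x67 [1]=0x29 [2]=0x75 [3]=0x06 (little-endian) → word 0x06752967
opcode:6 @ bit 0 → (0x06752967>>0)&0x3f = 0x27
cnt:3 @ bit 6 → (0x06752967>>6)&0x7 = 0x5
len:15 @ bit 9 → (0x06752967>>9)&0x7fff = 0x3a94  ←
seq:2 @ bit 24 → (0x06752967>>24)&0x3 = 0x2
addr_hi:4 @ bit 26 → (0x06752967>>26)&0xf = 0x1
state:2 @ bit 30 → (0x06752967>>30)&0x3 = 0x0
len signed 15b, MSB=0: value = 14996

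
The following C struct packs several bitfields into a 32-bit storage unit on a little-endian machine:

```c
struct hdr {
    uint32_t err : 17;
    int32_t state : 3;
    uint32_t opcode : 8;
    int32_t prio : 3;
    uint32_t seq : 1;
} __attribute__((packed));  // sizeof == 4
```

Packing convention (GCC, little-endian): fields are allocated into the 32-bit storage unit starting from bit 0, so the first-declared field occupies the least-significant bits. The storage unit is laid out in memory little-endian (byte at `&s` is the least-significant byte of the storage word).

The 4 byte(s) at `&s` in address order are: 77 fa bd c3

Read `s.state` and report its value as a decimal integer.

[0]=0x77 [1]=0xfa [2]=0xbd [3]=0xc3 (little-endian) → word 0xc3bdfa77
err [0+:17] = (word>>0) & 0x1ffff = 129655
state [17+:3] = (word>>17) & 0x7 = 6  ←
opcode [20+:8] = (word>>20) & 0xff = 59
prio [28+:3] = (word>>28) & 0x7 = 4
seq [31+:1] = (word>>31) & 0x1 = 1
state signed 3b, MSB=1: 6 - 8 = -2

-2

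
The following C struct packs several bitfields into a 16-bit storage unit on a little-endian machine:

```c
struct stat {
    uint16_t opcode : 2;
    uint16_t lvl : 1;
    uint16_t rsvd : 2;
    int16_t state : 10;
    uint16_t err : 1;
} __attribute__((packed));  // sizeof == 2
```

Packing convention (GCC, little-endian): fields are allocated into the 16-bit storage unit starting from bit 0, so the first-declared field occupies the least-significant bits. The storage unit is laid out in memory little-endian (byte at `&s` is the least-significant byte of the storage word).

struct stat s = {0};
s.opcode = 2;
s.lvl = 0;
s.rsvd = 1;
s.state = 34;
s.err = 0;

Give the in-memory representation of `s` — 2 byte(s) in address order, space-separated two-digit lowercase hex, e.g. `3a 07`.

[0+:2] opcode=2 & 0x3 = 0x2; word=0x0002
[2+:1] lvl=0 & 0x1 = 0x0; word=0x0002
[3+:2] rsvd=1 & 0x3 = 0x1; word=0x000a
[5+:10] state=34 & 0x3ff = 0x22; word=0x044a
[15+:1] err=0 & 0x1 = 0x0; word=0x044a
word = 0x044a → little-endian bytes:
  [0]=0x4a  [1]=0x04

4a 04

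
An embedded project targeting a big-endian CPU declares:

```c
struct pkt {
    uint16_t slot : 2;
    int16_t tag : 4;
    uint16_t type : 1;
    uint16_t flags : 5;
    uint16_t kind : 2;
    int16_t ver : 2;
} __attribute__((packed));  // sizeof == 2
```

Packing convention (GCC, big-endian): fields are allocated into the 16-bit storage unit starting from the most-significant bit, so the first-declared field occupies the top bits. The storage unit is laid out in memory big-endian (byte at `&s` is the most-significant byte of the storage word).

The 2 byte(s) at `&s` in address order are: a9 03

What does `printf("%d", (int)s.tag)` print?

-6

[0]=0xa9 [1]=0x03 (big-endian) → word 0xa903
slot [14+:2] = (word>>14) & 0x3 = 2
tag [10+:4] = (word>>10) & 0xf = 10  ←
type [9+:1] = (word>>9) & 0x1 = 0
flags [4+:5] = (word>>4) & 0x1f = 16
kind [2+:2] = (word>>2) & 0x3 = 0
ver [0+:2] = (word>>0) & 0x3 = 3
tag signed 4b, MSB=1: 10 - 16 = -6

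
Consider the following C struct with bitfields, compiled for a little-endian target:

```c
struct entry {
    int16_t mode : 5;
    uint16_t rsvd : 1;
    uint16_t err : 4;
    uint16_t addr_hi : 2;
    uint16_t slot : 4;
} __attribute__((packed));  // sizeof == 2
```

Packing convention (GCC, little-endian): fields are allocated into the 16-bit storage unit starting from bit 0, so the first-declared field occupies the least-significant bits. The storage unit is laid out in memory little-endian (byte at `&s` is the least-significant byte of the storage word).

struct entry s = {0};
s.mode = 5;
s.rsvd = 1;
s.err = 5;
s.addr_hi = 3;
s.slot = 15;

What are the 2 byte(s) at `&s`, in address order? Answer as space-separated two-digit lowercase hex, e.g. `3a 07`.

65 fd

mode (5b) val=5 bits=0x5 at bit 0: 0x0005
rsvd (1b) val=1 bits=0x1 at bit 5: 0x0025
err (4b) val=5 bits=0x5 at bit 6: 0x0165
addr_hi (2b) val=3 bits=0x3 at bit 10: 0x0d65
slot (4b) val=15 bits=0xf at bit 12: 0xfd65
word = 0xfd65 → little-endian bytes:
  [0]=0x65  [1]=0xfd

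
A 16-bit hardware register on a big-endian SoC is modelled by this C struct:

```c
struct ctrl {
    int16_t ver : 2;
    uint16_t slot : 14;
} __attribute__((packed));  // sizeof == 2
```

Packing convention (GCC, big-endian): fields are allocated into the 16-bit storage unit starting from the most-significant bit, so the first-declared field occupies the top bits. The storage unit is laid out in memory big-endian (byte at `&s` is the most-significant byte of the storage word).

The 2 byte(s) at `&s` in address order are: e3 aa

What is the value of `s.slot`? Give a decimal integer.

9130

[0]=0xe3 [1]=0xaa (big-endian) → word 0xe3aa
ver:2 @ bit 14 → (0xe3aa>>14)&0x3 = 0x3
slot:14 @ bit 0 → (0xe3aa>>0)&0x3fff = 0x23aa  ←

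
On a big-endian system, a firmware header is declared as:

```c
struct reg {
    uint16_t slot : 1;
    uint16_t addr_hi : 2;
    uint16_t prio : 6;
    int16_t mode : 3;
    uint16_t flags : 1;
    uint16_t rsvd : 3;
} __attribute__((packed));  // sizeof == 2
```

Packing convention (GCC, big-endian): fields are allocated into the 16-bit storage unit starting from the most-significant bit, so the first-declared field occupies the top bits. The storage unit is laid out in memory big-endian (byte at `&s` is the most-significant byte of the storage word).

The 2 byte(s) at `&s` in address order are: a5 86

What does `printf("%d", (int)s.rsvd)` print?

6

[0]=0xa5 [1]=0x86 (big-endian) → word 0xa586
slot [15+:1] = (word>>15) & 0x1 = 1
addr_hi [13+:2] = (word>>13) & 0x3 = 1
prio [7+:6] = (word>>7) & 0x3f = 11
mode [4+:3] = (word>>4) & 0x7 = 0
flags [3+:1] = (word>>3) & 0x1 = 0
rsvd [0+:3] = (word>>0) & 0x7 = 6  ←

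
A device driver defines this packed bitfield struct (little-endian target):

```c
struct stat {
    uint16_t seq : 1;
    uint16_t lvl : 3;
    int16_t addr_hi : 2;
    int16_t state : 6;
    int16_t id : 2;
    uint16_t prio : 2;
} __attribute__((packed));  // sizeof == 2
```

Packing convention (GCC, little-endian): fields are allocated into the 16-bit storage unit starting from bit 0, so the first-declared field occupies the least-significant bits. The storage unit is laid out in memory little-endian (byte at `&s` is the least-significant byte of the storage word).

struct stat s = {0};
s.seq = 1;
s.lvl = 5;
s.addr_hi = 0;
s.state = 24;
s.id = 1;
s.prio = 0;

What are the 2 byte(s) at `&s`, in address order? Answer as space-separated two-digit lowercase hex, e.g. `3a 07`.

0b 16

[0+:1] seq=1 & 0x1 = 0x1; word=0x0001
[1+:3] lvl=5 & 0x7 = 0x5; word=0x000b
[4+:2] addr_hi=0 & 0x3 = 0x0; word=0x000b
[6+:6] state=24 & 0x3f = 0x18; word=0x060b
[12+:2] id=1 & 0x3 = 0x1; word=0x160b
[14+:2] prio=0 & 0x3 = 0x0; word=0x160b
word = 0x160b → little-endian bytes:
  [0]=0x0b  [1]=0x16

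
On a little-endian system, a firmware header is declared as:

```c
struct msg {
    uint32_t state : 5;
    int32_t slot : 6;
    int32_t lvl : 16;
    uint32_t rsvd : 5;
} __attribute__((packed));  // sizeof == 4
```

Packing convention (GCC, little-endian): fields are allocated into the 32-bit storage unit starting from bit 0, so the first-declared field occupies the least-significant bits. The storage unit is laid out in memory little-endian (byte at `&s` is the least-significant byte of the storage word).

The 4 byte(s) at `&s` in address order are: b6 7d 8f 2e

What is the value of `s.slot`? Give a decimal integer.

-19

[0]=0xb6 [1]=0x7d [2]=0x8f [3]=0x2e (little-endian) → word 0x2e8f7db6
state:5 @ bit 0 → (0x2e8f7db6>>0)&0x1f = 0x16
slot:6 @ bit 5 → (0x2e8f7db6>>5)&0x3f = 0x2d  ←
lvl:16 @ bit 11 → (0x2e8f7db6>>11)&0xffff = 0xd1ef
rsvd:5 @ bit 27 → (0x2e8f7db6>>27)&0x1f = 0x5
slot signed 6b, MSB=1: 45 - 64 = -19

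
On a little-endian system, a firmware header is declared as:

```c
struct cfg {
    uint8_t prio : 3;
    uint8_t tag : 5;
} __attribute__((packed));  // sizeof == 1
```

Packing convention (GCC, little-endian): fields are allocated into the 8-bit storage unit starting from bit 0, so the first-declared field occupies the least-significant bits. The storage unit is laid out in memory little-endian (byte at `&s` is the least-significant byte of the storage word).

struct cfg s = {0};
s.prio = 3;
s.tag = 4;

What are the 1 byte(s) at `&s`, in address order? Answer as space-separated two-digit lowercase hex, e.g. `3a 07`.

prio:3 = 3 → 0x3 << 0 → word 0x03
tag:5 = 4 → 0x4 << 3 → word 0x23
word = 0x23 → little-endian bytes:
  [0]=0x23

23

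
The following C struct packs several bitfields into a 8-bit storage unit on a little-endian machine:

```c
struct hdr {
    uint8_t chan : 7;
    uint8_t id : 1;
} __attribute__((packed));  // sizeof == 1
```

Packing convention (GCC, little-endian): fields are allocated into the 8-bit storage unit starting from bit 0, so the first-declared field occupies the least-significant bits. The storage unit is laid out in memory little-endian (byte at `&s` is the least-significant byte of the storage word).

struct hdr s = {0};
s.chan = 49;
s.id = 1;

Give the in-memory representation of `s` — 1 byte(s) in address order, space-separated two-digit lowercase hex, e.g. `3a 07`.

[0+:7] chan=49 & 0x7f = 0x31; word=0x31
[7+:1] id=1 & 0x1 = 0x1; word=0xb1
word = 0xb1 → little-endian bytes:
  [0]=0xb1

b1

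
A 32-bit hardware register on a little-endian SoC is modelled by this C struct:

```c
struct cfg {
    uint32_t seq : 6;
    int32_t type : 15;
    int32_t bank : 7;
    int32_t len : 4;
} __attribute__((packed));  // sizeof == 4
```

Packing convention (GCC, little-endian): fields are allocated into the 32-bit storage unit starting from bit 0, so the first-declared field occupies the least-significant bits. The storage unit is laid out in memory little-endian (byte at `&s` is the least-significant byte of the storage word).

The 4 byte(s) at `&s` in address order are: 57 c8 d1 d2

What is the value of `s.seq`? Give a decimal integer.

23

[0]=0x57 [1]=0xc8 [2]=0xd1 [3]=0xd2 (little-endian) → word 0xd2d1c857
seq:6 @ bit 0 → (0xd2d1c857>>0)&0x3f = 0x17  ←
type:15 @ bit 6 → (0xd2d1c857>>6)&0x7fff = 0x4721
bank:7 @ bit 21 → (0xd2d1c857>>21)&0x7f = 0x16
len:4 @ bit 28 → (0xd2d1c857>>28)&0xf = 0xd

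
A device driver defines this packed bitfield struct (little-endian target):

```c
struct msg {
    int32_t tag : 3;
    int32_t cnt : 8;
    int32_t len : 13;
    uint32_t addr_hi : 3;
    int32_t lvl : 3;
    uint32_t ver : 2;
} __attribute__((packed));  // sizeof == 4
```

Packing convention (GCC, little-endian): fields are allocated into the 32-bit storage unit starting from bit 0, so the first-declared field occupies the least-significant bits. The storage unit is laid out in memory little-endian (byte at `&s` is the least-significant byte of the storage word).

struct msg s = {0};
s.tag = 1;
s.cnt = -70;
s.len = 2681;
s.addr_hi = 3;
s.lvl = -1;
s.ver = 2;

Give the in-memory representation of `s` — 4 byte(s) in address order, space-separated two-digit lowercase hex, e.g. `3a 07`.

[0+:3] tag=1 & 0x7 = 0x1; word=0x00000001
[3+:8] cnt=-70 & 0xff = 0xba; word=0x000005d1
[11+:13] len=2681 & 0x1fff = 0xa79; word=0x0053cdd1
[24+:3] addr_hi=3 & 0x7 = 0x3; word=0x0353cdd1
[27+:3] lvl=-1 & 0x7 = 0x7; word=0x3b53cdd1
[30+:2] ver=2 & 0x3 = 0x2; word=0xbb53cdd1
word = 0xbb53cdd1 → little-endian bytes:
  [0]=0xd1  [1]=0xcd  [2]=0x53  [3]=0xbb

d1 cd 53 bb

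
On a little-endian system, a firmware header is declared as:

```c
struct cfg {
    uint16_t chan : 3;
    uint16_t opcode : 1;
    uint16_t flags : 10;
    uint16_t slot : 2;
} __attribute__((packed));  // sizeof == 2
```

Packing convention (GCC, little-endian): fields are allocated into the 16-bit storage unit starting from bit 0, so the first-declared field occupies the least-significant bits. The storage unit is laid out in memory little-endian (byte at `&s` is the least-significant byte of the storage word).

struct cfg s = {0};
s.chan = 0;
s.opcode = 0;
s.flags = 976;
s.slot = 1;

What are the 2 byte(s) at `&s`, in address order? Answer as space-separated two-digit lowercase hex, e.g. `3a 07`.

00 7d

chan:3 = 0 → 0x0 << 0 → word 0x0000
opcode:1 = 0 → 0x0 << 3 → word 0x0000
flags:10 = 976 → 0x3d0 << 4 → word 0x3d00
slot:2 = 1 → 0x1 << 14 → word 0x7d00
word = 0x7d00 → little-endian bytes:
  [0]=0x00  [1]=0x7d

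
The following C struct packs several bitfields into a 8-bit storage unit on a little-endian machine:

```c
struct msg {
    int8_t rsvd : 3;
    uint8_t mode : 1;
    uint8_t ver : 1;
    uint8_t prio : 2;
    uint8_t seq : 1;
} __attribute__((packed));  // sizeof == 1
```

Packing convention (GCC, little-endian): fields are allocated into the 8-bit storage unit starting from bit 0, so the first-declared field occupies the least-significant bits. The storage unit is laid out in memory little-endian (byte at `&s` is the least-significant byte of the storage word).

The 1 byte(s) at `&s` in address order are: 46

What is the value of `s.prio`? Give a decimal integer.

2

[0]=0x46 (little-endian) → word 0x46
rsvd [0+:3] = (word>>0) & 0x7 = 6
mode [3+:1] = (word>>3) & 0x1 = 0
ver [4+:1] = (word>>4) & 0x1 = 0
prio [5+:2] = (word>>5) & 0x3 = 2  ←
seq [7+:1] = (word>>7) & 0x1 = 0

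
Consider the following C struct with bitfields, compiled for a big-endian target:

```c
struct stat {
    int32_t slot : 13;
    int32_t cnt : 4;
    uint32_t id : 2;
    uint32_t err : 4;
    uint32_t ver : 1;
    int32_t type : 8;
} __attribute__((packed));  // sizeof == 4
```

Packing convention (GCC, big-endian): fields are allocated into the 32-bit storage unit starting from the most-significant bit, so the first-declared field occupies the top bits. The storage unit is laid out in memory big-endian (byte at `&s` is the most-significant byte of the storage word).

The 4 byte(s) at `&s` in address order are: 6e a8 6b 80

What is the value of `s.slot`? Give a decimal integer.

[0]=0x6e [1]=0xa8 [2]=0x6b [3]=0x80 (big-endian) → word 0x6ea86b80
slot:13 @ bit 19 → (0x6ea86b80>>19)&0x1fff = 0xdd5  ←
cnt:4 @ bit 15 → (0x6ea86b80>>15)&0xf = 0x0
id:2 @ bit 13 → (0x6ea86b80>>13)&0x3 = 0x3
err:4 @ bit 9 → (0x6ea86b80>>9)&0xf = 0x5
ver:1 @ bit 8 → (0x6ea86b80>>8)&0x1 = 0x1
type:8 @ bit 0 → (0x6ea86b80>>0)&0xff = 0x80
slot signed 13b, MSB=0: value = 3541

3541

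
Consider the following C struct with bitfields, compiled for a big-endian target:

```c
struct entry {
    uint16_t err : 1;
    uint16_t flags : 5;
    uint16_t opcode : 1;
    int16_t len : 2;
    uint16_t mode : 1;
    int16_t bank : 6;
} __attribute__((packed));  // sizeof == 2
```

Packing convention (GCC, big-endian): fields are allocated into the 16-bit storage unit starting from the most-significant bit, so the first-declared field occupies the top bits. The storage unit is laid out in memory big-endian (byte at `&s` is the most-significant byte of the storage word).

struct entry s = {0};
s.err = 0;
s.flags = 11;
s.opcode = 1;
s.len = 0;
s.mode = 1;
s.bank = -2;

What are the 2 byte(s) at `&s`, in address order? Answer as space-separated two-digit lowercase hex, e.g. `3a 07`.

err:1 = 0 → 0x0 << 15 → word 0x0000
flags:5 = 11 → 0xb << 10 → word 0x2c00
opcode:1 = 1 → 0x1 << 9 → word 0x2e00
len:2 = 0 → 0x0 << 7 → word 0x2e00
mode:1 = 1 → 0x1 << 6 → word 0x2e40
bank:6 = -2 → 0x3e << 0 → word 0x2e7e
word = 0x2e7e → big-endian bytes:
  [0]=0x2e  [1]=0x7e

2e 7e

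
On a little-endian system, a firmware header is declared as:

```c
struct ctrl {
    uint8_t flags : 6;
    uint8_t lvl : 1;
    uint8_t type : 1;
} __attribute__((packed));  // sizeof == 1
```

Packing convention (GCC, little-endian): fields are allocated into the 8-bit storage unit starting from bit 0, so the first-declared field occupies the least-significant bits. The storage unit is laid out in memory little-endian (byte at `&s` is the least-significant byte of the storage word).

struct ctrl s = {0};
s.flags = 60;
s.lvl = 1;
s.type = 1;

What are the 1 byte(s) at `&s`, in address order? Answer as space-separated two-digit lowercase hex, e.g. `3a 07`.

fc

[0+:6] flags=60 & 0x3f = 0x3c; word=0x3c
[6+:1] lvl=1 & 0x1 = 0x1; word=0x7c
[7+:1] type=1 & 0x1 = 0x1; word=0xfc
word = 0xfc → little-endian bytes:
  [0]=0xfc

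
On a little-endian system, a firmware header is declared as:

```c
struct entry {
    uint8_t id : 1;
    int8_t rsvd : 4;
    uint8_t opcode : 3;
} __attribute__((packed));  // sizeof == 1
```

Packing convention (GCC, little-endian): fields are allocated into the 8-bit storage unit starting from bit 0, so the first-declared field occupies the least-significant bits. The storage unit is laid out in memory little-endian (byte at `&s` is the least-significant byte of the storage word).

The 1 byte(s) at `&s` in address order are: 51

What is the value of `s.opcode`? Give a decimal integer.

2

[0]=0x51 (little-endian) → word 0x51
id [0+:1] = (word>>0) & 0x1 = 1
rsvd [1+:4] = (word>>1) & 0xf = 8
opcode [5+:3] = (word>>5) & 0x7 = 2  ←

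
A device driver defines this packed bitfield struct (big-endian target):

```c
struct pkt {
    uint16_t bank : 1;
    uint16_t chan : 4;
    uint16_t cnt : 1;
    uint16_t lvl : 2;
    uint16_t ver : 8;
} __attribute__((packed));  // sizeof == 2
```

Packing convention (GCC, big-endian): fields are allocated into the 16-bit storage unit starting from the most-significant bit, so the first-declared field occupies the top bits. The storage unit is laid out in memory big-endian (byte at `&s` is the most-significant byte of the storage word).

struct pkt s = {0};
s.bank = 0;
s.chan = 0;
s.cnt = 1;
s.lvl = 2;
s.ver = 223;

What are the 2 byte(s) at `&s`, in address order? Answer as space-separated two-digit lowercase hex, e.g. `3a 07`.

bank:1 = 0 → 0x0 << 15 → word 0x0000
chan:4 = 0 → 0x0 << 11 → word 0x0000
cnt:1 = 1 → 0x1 << 10 → word 0x0400
lvl:2 = 2 → 0x2 << 8 → word 0x0600
ver:8 = 223 → 0xdf << 0 → word 0x06df
word = 0x06df → big-endian bytes:
  [0]=0x06  [1]=0xdf

06 df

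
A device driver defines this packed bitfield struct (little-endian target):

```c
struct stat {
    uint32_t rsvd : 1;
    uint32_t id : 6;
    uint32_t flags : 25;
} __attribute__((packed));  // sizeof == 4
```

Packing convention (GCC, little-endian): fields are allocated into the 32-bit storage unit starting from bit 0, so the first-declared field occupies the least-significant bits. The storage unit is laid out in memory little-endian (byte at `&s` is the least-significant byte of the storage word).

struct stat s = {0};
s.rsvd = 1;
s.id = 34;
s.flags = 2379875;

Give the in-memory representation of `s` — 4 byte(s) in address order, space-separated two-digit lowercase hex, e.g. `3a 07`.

c5 31 28 12

rsvd (1b) val=1 bits=0x1 at bit 0: 0x00000001
id (6b) val=34 bits=0x22 at bit 1: 0x00000045
flags (25b) val=2379875 bits=0x245063 at bit 7: 0x122831c5
word = 0x122831c5 → little-endian bytes:
  [0]=0xc5  [1]=0x31  [2]=0x28  [3]=0x12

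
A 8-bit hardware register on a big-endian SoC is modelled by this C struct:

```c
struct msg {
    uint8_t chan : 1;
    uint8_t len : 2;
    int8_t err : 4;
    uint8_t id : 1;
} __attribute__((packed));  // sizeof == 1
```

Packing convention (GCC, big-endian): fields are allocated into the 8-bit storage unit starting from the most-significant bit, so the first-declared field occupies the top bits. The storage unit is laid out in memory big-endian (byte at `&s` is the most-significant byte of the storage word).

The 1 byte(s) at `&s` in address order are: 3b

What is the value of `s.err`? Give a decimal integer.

-3

[0]=0x3b (big-endian) → word 0x3b
chan:1 @ bit 7 → (0x3b>>7)&0x1 = 0x0
len:2 @ bit 5 → (0x3b>>5)&0x3 = 0x1
err:4 @ bit 1 → (0x3b>>1)&0xf = 0xd  ←
id:1 @ bit 0 → (0x3b>>0)&0x1 = 0x1
err signed 4b, MSB=1: 13 - 16 = -3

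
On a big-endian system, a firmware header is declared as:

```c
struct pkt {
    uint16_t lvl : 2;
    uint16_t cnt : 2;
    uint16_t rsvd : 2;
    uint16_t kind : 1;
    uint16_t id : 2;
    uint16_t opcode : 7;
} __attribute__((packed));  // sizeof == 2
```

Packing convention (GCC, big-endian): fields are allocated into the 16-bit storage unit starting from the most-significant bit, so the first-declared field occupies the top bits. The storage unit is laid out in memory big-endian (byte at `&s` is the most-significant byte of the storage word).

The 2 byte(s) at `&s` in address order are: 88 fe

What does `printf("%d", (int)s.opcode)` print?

126

[0]=0x88 [1]=0xfe (big-endian) → word 0x88fe
lvl:2 @ bit 14 → (0x88fe>>14)&0x3 = 0x2
cnt:2 @ bit 12 → (0x88fe>>12)&0x3 = 0x0
rsvd:2 @ bit 10 → (0x88fe>>10)&0x3 = 0x2
kind:1 @ bit 9 → (0x88fe>>9)&0x1 = 0x0
id:2 @ bit 7 → (0x88fe>>7)&0x3 = 0x1
opcode:7 @ bit 0 → (0x88fe>>0)&0x7f = 0x7e  ←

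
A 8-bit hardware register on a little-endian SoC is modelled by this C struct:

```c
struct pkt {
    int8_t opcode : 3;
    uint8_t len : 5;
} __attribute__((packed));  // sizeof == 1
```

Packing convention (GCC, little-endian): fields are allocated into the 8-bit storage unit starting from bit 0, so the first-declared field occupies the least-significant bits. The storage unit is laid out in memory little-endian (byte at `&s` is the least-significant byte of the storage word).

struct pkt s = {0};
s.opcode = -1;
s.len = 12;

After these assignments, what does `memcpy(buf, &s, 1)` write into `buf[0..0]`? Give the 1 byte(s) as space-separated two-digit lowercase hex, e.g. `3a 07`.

opcode:3 = -1 → 0x7 << 0 → word 0x07
len:5 = 12 → 0xc << 3 → word 0x67
word = 0x67 → little-endian bytes:
  [0]=0x67

67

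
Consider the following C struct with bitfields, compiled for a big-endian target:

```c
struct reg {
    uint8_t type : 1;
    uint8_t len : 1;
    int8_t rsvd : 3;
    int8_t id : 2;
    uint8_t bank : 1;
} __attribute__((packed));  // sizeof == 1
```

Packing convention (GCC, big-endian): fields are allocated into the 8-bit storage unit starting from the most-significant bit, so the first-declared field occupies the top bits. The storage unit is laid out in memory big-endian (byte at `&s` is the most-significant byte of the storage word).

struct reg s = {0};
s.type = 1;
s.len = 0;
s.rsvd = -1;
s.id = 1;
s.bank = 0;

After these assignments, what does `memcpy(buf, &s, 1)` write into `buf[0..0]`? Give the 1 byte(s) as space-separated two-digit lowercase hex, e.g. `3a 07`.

type (1b) val=1 bits=0x1 at bit 7: 0x80
len (1b) val=0 bits=0x0 at bit 6: 0x80
rsvd (3b) val=-1 bits=0x7 at bit 3: 0xb8
id (2b) val=1 bits=0x1 at bit 1: 0xba
bank (1b) val=0 bits=0x0 at bit 0: 0xba
word = 0xba → big-endian bytes:
  [0]=0xba

ba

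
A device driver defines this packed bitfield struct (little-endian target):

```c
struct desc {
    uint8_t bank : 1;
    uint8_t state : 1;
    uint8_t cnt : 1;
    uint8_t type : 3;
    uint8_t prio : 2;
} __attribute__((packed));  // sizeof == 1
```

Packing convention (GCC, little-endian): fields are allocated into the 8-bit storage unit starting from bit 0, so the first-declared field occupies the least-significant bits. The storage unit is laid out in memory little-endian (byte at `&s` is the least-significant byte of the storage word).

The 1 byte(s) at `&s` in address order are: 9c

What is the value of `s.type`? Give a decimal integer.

[0]=0x9c (little-endian) → word 0x9c
bank [0+:1] = (word>>0) & 0x1 = 0
state [1+:1] = (word>>1) & 0x1 = 0
cnt [2+:1] = (word>>2) & 0x1 = 1
type [3+:3] = (word>>3) & 0x7 = 3  ←
prio [6+:2] = (word>>6) & 0x3 = 2

3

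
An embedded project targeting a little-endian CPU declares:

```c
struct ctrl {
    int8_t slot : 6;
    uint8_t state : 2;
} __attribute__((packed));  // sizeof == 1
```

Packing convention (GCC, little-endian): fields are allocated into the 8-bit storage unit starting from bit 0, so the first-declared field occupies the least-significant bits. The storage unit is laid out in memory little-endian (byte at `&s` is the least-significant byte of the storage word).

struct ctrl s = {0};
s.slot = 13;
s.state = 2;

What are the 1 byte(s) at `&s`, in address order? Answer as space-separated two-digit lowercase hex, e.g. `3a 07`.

8d

slot (6b) val=13 bits=0xd at bit 0: 0x0d
state (2b) val=2 bits=0x2 at bit 6: 0x8d
word = 0x8d → little-endian bytes:
  [0]=0x8d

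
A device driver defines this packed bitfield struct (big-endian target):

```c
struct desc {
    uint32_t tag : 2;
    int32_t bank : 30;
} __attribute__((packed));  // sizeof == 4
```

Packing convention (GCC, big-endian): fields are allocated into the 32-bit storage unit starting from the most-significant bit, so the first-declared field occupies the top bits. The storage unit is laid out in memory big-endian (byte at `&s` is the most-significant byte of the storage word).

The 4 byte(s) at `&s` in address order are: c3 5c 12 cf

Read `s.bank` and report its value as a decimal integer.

[0]=0xc3 [1]=0x5c [2]=0x12 [3]=0xcf (big-endian) → word 0xc35c12cf
tag [30+:2] = (word>>30) & 0x3 = 3
bank [0+:30] = (word>>0) & 0x3fffffff = 56365775  ←
bank signed 30b, MSB=0: value = 56365775

56365775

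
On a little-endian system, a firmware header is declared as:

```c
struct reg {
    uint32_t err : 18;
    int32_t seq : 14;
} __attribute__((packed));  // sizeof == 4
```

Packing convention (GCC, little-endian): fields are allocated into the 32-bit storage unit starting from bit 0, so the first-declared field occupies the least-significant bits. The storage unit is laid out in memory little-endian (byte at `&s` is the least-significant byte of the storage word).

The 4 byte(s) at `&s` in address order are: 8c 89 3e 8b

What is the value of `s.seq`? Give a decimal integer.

-7473

[0]=0x8c [1]=0x89 [2]=0x3e [3]=0x8b (little-endian) → word 0x8b3e898c
err:18 @ bit 0 → (0x8b3e898c>>0)&0x3ffff = 0x2898c
seq:14 @ bit 18 → (0x8b3e898c>>18)&0x3fff = 0x22cf  ←
seq signed 14b, MSB=1: 8911 - 16384 = -7473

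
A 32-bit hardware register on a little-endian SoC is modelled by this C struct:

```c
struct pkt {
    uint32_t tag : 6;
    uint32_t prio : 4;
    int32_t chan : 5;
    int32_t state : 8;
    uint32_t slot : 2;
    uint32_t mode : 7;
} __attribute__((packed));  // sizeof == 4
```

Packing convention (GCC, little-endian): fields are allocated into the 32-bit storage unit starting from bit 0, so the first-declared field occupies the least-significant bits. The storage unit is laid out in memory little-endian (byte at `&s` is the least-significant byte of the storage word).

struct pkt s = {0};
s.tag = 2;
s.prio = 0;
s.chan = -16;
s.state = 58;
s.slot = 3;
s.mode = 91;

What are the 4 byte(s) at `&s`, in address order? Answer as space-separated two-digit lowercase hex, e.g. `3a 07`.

02 40 9d b7

tag:6 = 2 → 0x2 << 0 → word 0x00000002
prio:4 = 0 → 0x0 << 6 → word 0x00000002
chan:5 = -16 → 0x10 << 10 → word 0x00004002
state:8 = 58 → 0x3a << 15 → word 0x001d4002
slot:2 = 3 → 0x3 << 23 → word 0x019d4002
mode:7 = 91 → 0x5b << 25 → word 0xb79d4002
word = 0xb79d4002 → little-endian bytes:
  [0]=0x02  [1]=0x40  [2]=0x9d  [3]=0xb7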